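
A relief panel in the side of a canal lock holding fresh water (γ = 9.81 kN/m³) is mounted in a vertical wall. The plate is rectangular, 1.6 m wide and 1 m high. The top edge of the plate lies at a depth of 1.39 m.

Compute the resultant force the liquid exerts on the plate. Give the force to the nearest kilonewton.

γ = 9.81 kN/m³.
The centroid lies 1/2 = 0.5 m below the top edge, so the centroid depth is h_c = 1.39 + 0.5 = 1.89 m.
A = 1.6 × 1 = 1.6 m².
Resultant F = γ·h_c·A = 9.81 × 1.89 × 1.6 = 29.6654 kN.

F ≈ 30 kN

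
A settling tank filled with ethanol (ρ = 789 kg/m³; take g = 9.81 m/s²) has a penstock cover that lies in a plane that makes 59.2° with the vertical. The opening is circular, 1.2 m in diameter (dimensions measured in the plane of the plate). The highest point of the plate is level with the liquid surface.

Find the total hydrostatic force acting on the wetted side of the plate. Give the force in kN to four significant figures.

γ = ρg = 789 × 9.81 / 1000 = 7.74009 kN/m³.
The plate makes 59.2° with the vertical, i.e. θ = 90° − 59.2° = 30.8° to the horizontal. Measuring y along the incline from the free-surface line, vertical depth h = y·sinθ with sinθ = 0.512043.
The centroid is at the centre, 0.6 m below the top of the plate, so y_c = 0.6 m and h_c = 0.6 × 0.512043 = 0.307226 m.
A = π(0.6)² = 1.13097 m².
Resultant F = γ·h_c·A = 7.74009 × 0.307226 × 1.13097 = 2.6894 kN.

F ≈ 2.689 kN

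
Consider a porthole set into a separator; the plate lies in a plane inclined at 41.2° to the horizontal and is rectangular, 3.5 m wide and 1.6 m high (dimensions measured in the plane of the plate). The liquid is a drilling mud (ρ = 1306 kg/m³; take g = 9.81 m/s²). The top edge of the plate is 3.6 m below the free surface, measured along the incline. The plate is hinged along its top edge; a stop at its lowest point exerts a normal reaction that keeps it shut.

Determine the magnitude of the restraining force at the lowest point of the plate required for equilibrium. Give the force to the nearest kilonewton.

P ≈ 110 kN

γ = ρg = 1306 × 9.81 / 1000 = 12.81186 kN/m³.
Let θ = 41.2° be the plate's angle to the horizontal; measure y along the incline from where the plane meets the free surface. Vertical depth h = y·sinθ with sinθ = 0.658689.
The centroid lies 1.6/2 = 0.8 m below the top edge, so y_c = 3.6 + 0.8 = 4.4 m and h_c = 4.4 × 0.658689 = 2.89823 m.
A = 3.5 × 1.6 = 5.6 m².
Resultant F = γ·h_c·A = 12.81186 × 2.89823 × 5.6 = 207.938 kN.
I_c = b·h³/12 = 3.5 × 1.6³/12 = 1.19467 m⁴.
Centre of pressure: y_p = y_c + I_c/(y_c·A) = 4.4 + 1.19467/(4.4 × 5.6) = 4.4 + 0.048485 = 4.44849 m along the plane.
The resultant acts 0.8 + 0.048485 = 0.848485 m (along the plate) below the hinge at the top edge, so the moment about the hinge is M = F × 0.848485 = 207.938 × 0.848485 = 176.432 kN·m.
A normal force at the bottom, 1.6 m from the hinge, must supply this moment: P = 176.432/1.6 = 110.27 kN.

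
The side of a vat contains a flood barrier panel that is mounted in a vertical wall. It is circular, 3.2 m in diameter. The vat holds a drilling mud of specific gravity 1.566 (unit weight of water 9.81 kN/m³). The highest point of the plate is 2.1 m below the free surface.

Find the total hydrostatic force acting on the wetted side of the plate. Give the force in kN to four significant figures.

γ = 1.566 × 9.81 = 15.36246 kN/m³.
The centroid is at the centre, 1.6 m below the top of the plate, so the centroid depth is h_c = 2.1 + 1.6 = 3.7 m.
A = π(1.6)² = 8.04248 m².
Resultant F = γ·h_c·A = 15.36246 × 3.7 × 8.04248 = 457.143 kN.

F ≈ 457.1 kN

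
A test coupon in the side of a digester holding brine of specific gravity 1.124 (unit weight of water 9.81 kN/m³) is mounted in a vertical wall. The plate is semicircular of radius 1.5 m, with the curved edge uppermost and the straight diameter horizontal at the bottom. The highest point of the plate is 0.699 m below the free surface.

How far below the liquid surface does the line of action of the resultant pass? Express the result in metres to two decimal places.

γ = 1.124 × 9.81 = 11.02644 kN/m³.
The centroid lies 4r/(3π) = 0.63662 m above the diameter, so r − 4r/(3π) = 1.5 − 0.63662 = 0.86338 m below the topmost point, so the centroid depth is h_c = 0.699 + 0.86338 = 1.56238 m.
A = πr²/2 = π × 1.5²/2 = 3.53429 m².
Resultant F = γ·h_c·A = 11.02644 × 1.56238 × 3.53429 = 60.8869 kN.
I_c = (π/8 − 8/(9π))·r⁴ = 0.109757 × 1.5⁴ = 0.555645 m⁴.
Centre of pressure: y_p = y_c + I_c/(y_c·A) = 1.56238 + 0.555645/(1.56238 × 3.53429) = 1.56238 + 0.100626 = 1.66301 m along the plane.

h_p = 1.66 m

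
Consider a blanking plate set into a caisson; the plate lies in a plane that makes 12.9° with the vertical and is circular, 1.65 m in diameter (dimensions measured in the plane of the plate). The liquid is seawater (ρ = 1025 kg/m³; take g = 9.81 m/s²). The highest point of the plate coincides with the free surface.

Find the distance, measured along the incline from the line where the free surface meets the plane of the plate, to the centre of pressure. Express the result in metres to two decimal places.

y_p = 1.03 m

γ = ρg = 1025 × 9.81 / 1000 = 10.05525 kN/m³.
The plate makes 12.9° with the vertical, i.e. θ = 90° − 12.9° = 77.1° to the horizontal. Measuring y along the incline from the free-surface line, vertical depth h = y·sinθ with sinθ = 0.974761.
The centroid is at the centre, 0.825 m below the top of the plate, so y_c = 0.825 m and h_c = 0.825 × 0.974761 = 0.804178 m.
A = π(0.825)² = 2.13825 m².
Resultant F = γ·h_c·A = 10.05525 × 0.804178 × 2.13825 = 17.2903 kN.
I_c = πr⁴/4 = π × 0.825⁴/4 = 0.363836 m⁴.
Centre of pressure: y_p = y_c + I_c/(y_c·A) = 0.825 + 0.363836/(0.825 × 2.13825) = 0.825 + 0.20625 = 1.03125 m along the plane.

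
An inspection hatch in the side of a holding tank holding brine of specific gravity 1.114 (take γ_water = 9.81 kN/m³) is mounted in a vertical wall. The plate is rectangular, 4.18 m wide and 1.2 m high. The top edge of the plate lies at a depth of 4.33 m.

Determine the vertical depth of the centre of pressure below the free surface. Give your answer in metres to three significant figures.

γ = 1.114 × 9.81 = 10.92834 kN/m³.
The centroid lies 1.2/2 = 0.6 m below the top edge, so the centroid depth is h_c = 4.33 + 0.6 = 4.93 m.
A = 4.18 × 1.2 = 5.016 m².
Resultant F = γ·h_c·A = 10.92834 × 4.93 × 5.016 = 270.246 kN.
I_c = b·h³/12 = 4.18 × 1.2³/12 = 0.60192 m⁴.
Centre of pressure: y_p = y_c + I_c/(y_c·A) = 4.93 + 0.60192/(4.93 × 5.016) = 4.93 + 0.0243408 = 4.95434 m along the plane.

h_p = 4.95 m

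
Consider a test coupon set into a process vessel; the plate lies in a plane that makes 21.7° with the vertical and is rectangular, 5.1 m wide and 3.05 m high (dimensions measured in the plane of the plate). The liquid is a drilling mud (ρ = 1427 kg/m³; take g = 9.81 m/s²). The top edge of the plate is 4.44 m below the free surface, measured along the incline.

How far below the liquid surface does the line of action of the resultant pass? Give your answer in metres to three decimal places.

h_p = 5.663 m

γ = ρg = 1427 × 9.81 / 1000 = 13.99887 kN/m³.
The plate makes 21.7° with the vertical, i.e. θ = 90° − 21.7° = 68.3° to the horizontal. Measuring y along the incline from the free-surface line, vertical depth h = y·sinθ with sinθ = 0.929133.
The centroid lies 3.05/2 = 1.525 m below the top edge, so y_c = 4.44 + 1.525 = 5.965 m and h_c = 5.965 × 0.929133 = 5.54228 m.
A = 5.1 × 3.05 = 15.555 m².
Resultant F = γ·h_c·A = 13.99887 × 5.54228 × 15.555 = 1206.84 kN.
I_c = b·h³/12 = 5.1 × 3.05³/12 = 12.0584 m⁴.
Centre of pressure: y_p = y_c + I_c/(y_c·A) = 5.965 + 12.0584/(5.965 × 15.555) = 5.965 + 0.12996 = 6.09496 m along the plane.
Vertically, h_p = y_p·sinθ = 6.09496 × 0.929133 = 5.66303 m.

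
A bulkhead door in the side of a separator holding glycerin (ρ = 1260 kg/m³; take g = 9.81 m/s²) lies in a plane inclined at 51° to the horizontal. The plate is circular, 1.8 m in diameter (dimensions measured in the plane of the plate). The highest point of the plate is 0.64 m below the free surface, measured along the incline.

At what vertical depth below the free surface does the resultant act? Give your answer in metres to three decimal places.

h_p = 1.299 m

γ = ρg = 1260 × 9.81 / 1000 = 12.3606 kN/m³.
Let θ = 51° be the plate's angle to the horizontal; measure y along the incline from where the plane meets the free surface. Vertical depth h = y·sinθ with sinθ = 0.777146.
The centroid is at the centre, 0.9 m below the top of the plate, so y_c = 0.64 + 0.9 = 1.54 m and h_c = 1.54 × 0.777146 = 1.1968 m.
A = π(0.9)² = 2.54469 m².
Resultant F = γ·h_c·A = 12.3606 × 1.1968 × 2.54469 = 37.644 kN.
I_c = πr⁴/4 = π × 0.9⁴/4 = 0.5153 m⁴.
Centre of pressure: y_p = y_c + I_c/(y_c·A) = 1.54 + 0.5153/(1.54 × 2.54469) = 1.54 + 0.131494 = 1.67149 m along the plane.
Vertically, h_p = y_p·sinθ = 1.67149 × 0.777146 = 1.29899 m.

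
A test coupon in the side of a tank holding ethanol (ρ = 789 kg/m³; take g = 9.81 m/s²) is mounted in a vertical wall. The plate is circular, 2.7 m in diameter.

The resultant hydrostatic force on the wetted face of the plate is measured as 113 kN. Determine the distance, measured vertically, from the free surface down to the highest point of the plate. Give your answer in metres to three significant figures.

d_top ≈ 1.20 m

γ = ρg = 789 × 9.81 / 1000 = 7.74009 kN/m³.
A = π(1.35)² = 5.72555 m².
From F = γ·h_c·A, the centroid depth is h_c = 113/(7.74009 × 5.72555) = 2.54985 m.
The centroid is at the centre, 1.35 m below the top of the plate, so the highest point sits at h_top = 2.54985 − 1.35 = 1.19985 m below the surface.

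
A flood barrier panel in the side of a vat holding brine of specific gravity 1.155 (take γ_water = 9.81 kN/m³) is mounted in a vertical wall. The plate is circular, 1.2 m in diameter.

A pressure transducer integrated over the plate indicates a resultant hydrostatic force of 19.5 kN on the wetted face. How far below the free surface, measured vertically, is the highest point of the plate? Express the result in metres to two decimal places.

γ = 1.155 × 9.81 = 11.33055 kN/m³.
A = π(0.6)² = 1.13097 m².
From F = γ·h_c·A, the centroid depth is h_c = 19.5/(11.33055 × 1.13097) = 1.52171 m.
The centroid is at the centre, 0.6 m below the top of the plate, so the highest point sits at h_top = 1.52171 − 0.6 = 0.92171 m below the surface.

d_top ≈ 0.92 m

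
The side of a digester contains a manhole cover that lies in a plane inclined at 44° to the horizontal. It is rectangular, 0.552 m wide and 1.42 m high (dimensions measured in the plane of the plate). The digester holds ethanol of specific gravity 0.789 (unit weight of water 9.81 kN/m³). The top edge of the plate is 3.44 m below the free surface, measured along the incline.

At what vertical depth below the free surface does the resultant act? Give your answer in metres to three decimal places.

γ = 0.789 × 9.81 = 7.74009 kN/m³.
Let θ = 44° be the plate's angle to the horizontal; measure y along the incline from where the plane meets the free surface. Vertical depth h = y·sinθ with sinθ = 0.694658.
The centroid lies 1.42/2 = 0.71 m below the top edge, so y_c = 3.44 + 0.71 = 4.15 m and h_c = 4.15 × 0.694658 = 2.88283 m.
A = 0.552 × 1.42 = 0.78384 m².
Resultant F = γ·h_c·A = 7.74009 × 2.88283 × 0.78384 = 17.4901 kN.
I_c = b·h³/12 = 0.552 × 1.42³/12 = 0.131711 m⁴.
Centre of pressure: y_p = y_c + I_c/(y_c·A) = 4.15 + 0.131711/(4.15 × 0.78384) = 4.15 + 0.0404899 = 4.19049 m along the plane.
Vertically, h_p = y_p·sinθ = 4.19049 × 0.694658 = 2.91096 m.

h_p = 2.911 m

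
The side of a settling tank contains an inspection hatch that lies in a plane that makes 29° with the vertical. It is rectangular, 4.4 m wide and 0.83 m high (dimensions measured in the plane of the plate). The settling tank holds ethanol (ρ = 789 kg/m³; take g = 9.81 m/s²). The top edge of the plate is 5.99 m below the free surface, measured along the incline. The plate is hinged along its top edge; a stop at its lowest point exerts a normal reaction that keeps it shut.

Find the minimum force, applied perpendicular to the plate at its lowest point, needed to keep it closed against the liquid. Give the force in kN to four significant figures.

γ = ρg = 789 × 9.81 / 1000 = 7.74009 kN/m³.
The plate makes 29° with the vertical, i.e. θ = 90° − 29° = 61° to the horizontal. Measuring y along the incline from the free-surface line, vertical depth h = y·sinθ with sinθ = 0.874620.
The centroid lies 0.83/2 = 0.415 m below the top edge, so y_c = 5.99 + 0.415 = 6.405 m and h_c = 6.405 × 0.874620 = 5.60194 m.
A = 4.4 × 0.83 = 3.652 m².
Resultant F = γ·h_c·A = 7.74009 × 5.60194 × 3.652 = 158.349 kN.
I_c = b·h³/12 = 4.4 × 0.83³/12 = 0.209655 m⁴.
Centre of pressure: y_p = y_c + I_c/(y_c·A) = 6.405 + 0.209655/(6.405 × 3.652) = 6.405 + 0.00896304 = 6.41396 m along the plane.
The resultant acts 0.415 + 0.00896304 = 0.423963 m (along the plate) below the hinge at the top edge, so the moment about the hinge is M = F × 0.423963 = 158.349 × 0.423963 = 67.1341 kN·m.
A normal force at the bottom, 0.83 m from the hinge, must supply this moment: P = 67.1341/0.83 = 80.8845 kN.

P ≈ 80.88 kN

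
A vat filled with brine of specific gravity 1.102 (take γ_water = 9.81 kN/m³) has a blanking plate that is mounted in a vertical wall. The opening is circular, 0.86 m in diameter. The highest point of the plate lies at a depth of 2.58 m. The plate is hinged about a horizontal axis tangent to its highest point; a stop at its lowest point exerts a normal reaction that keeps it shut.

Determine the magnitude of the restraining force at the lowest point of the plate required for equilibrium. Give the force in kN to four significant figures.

γ = 1.102 × 9.81 = 10.81062 kN/m³.
The centroid is at the centre, 0.43 m below the top of the plate, so the centroid depth is h_c = 2.58 + 0.43 = 3.01 m.
A = π(0.43)² = 0.58088 m².
Resultant F = γ·h_c·A = 10.81062 × 3.01 × 0.58088 = 18.9018 kN.
I_c = πr⁴/4 = π × 0.43⁴/4 = 0.0268512 m⁴.
Centre of pressure: y_p = y_c + I_c/(y_c·A) = 3.01 + 0.0268512/(3.01 × 0.58088) = 3.01 + 0.0153572 = 3.02536 m along the plane.
The resultant acts 0.43 + 0.0153572 = 0.445357 m (along the plate) below the hinge at the top edge, so the moment about the hinge is M = F × 0.445357 = 18.9018 × 0.445357 = 8.41805 kN·m.
A normal force at the bottom, 0.86 m from the hinge, must supply this moment: P = 8.41805/0.86 = 9.78843 kN.

P ≈ 9.788 kN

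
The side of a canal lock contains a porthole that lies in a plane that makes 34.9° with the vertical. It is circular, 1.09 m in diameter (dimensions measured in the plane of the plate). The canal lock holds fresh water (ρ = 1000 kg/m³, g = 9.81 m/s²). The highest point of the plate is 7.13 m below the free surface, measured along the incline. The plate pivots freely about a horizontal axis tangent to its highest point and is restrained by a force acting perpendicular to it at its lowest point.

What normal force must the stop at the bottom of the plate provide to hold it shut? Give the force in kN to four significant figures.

P ≈ 29.32 kN

γ = ρg = 1000 × 9.81 = 9810 N/m³ = 9.81 kN/m³.
The plate makes 34.9° with the vertical, i.e. θ = 90° − 34.9° = 55.1° to the horizontal. Measuring y along the incline from the free-surface line, vertical depth h = y·sinθ with sinθ = 0.820152.
The centroid is at the centre, 0.545 m below the top of the plate, so y_c = 7.13 + 0.545 = 7.675 m and h_c = 7.675 × 0.820152 = 6.29467 m.
A = π(0.545)² = 0.933132 m².
Resultant F = γ·h_c·A = 9.81 × 6.29467 × 0.933132 = 57.6216 kN.
I_c = πr⁴/4 = π × 0.545⁴/4 = 0.0692909 m⁴.
Centre of pressure: y_p = y_c + I_c/(y_c·A) = 7.675 + 0.0692909/(7.675 × 0.933132) = 7.675 + 0.00967508 = 7.68468 m along the plane.
The resultant acts 0.545 + 0.00967508 = 0.554675 m (along the plate) below the hinge at the top edge, so the moment about the hinge is M = F × 0.554675 = 57.6216 × 0.554675 = 31.9613 kN·m.
A normal force at the bottom, 1.09 m from the hinge, must supply this moment: P = 31.9613/1.09 = 29.3223 kN.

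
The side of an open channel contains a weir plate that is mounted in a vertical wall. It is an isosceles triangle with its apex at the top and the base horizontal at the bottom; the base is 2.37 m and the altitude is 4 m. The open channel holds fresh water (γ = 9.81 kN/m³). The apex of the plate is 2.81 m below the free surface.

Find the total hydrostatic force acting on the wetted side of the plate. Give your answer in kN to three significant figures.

γ = 9.81 kN/m³.
With the apex up, the centroid sits 2h/3 = 2 × 4/3 = 2.66667 m below the apex, so the centroid depth is h_c = 2.81 + 2.66667 = 5.47667 m.
A = ½ × 2.37 × 4 = 4.74 m².
Resultant F = γ·h_c·A = 9.81 × 5.47667 × 4.74 = 254.662 kN.

F ≈ 255 kN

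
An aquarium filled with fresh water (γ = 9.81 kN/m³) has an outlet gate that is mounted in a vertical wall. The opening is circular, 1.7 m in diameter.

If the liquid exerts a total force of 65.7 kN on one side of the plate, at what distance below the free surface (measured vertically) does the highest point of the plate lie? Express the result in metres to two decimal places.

γ = 9.81 kN/m³.
A = π(0.85)² = 2.2698 m².
From F = γ·h_c·A, the centroid depth is h_c = 65.7/(9.81 × 2.2698) = 2.95059 m.
The centroid is at the centre, 0.85 m below the top of the plate, so the highest point sits at h_top = 2.95059 − 0.85 = 2.10059 m below the surface.

d_top ≈ 2.10 m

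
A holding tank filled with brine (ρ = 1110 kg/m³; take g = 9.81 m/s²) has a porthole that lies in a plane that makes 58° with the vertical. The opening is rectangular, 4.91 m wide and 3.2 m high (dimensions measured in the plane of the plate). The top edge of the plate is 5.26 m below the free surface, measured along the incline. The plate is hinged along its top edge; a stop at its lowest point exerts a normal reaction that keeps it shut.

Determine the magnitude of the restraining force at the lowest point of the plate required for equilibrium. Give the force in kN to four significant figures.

P ≈ 335.2 kN

γ = ρg = 1110 × 9.81 / 1000 = 10.8891 kN/m³.
The plate makes 58° with the vertical, i.e. θ = 90° − 58° = 32° to the horizontal. Measuring y along the incline from the free-surface line, vertical depth h = y·sinθ with sinθ = 0.529919.
The centroid lies 3.2/2 = 1.6 m below the top edge, so y_c = 5.26 + 1.6 = 6.86 m and h_c = 6.86 × 0.529919 = 3.63524 m.
A = 4.91 × 3.2 = 15.712 m².
Resultant F = γ·h_c·A = 10.8891 × 3.63524 × 15.712 = 621.952 kN.
I_c = b·h³/12 = 4.91 × 3.2³/12 = 13.4076 m⁴.
Centre of pressure: y_p = y_c + I_c/(y_c·A) = 6.86 + 13.4076/(6.86 × 15.712) = 6.86 + 0.124393 = 6.98439 m along the plane.
The resultant acts 1.6 + 0.124393 = 1.72439 m (along the plate) below the hinge at the top edge, so the moment about the hinge is M = F × 1.72439 = 621.952 × 1.72439 = 1072.49 kN·m.
A normal force at the bottom, 3.2 m from the hinge, must supply this moment: P = 1072.49/3.2 = 335.153 kN.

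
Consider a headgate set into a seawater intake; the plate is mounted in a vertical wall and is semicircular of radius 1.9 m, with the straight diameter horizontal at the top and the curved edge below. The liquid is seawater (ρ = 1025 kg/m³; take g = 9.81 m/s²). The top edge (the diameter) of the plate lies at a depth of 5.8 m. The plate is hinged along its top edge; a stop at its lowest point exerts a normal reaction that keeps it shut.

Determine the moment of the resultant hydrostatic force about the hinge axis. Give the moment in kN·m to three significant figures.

γ = ρg = 1025 × 9.81 / 1000 = 10.05525 kN/m³.
The centroid of a semicircle lies 4r/(3π) = 0.806385 m from the diameter, here below the top edge, so the centroid depth is h_c = 5.8 + 0.806385 = 6.60638 m.
A = πr²/2 = π × 1.9²/2 = 5.67057 m².
Resultant F = γ·h_c·A = 10.05525 × 6.60638 × 5.67057 = 376.689 kN.
I_c = (π/8 − 8/(9π))·r⁴ = 0.109757 × 1.9⁴ = 1.43036 m⁴.
Centre of pressure: y_p = y_c + I_c/(y_c·A) = 6.60638 + 1.43036/(6.60638 × 5.67057) = 6.60638 + 0.0381817 = 6.64456 m along the plane.
The resultant acts 0.806385 + 0.0381817 = 0.844567 m (along the plate) below the hinge at the top edge, so the moment about the hinge is M = F × 0.844567 = 376.689 × 0.844567 = 318.139 kN·m.

M ≈ 318 kN·m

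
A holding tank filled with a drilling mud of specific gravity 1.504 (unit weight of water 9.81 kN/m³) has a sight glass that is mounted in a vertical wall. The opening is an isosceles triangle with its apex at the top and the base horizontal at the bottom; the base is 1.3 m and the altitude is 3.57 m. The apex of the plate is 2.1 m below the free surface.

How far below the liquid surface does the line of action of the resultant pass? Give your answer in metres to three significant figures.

γ = 1.504 × 9.81 = 14.75424 kN/m³.
With the apex up, the centroid sits 2h/3 = 2 × 3.57/3 = 2.38 m below the apex, so the centroid depth is h_c = 2.1 + 2.38 = 4.48 m.
A = ½ × 1.3 × 3.57 = 2.3205 m².
Resultant F = γ·h_c·A = 14.75424 × 4.48 × 2.3205 = 153.383 kN.
I_c = b·h³/36 = 1.3 × 3.57³/36 = 1.64303 m⁴.
Centre of pressure: y_p = y_c + I_c/(y_c·A) = 4.48 + 1.64303/(4.48 × 2.3205) = 4.48 + 0.158047 = 4.63805 m along the plane.

h_p = 4.64 m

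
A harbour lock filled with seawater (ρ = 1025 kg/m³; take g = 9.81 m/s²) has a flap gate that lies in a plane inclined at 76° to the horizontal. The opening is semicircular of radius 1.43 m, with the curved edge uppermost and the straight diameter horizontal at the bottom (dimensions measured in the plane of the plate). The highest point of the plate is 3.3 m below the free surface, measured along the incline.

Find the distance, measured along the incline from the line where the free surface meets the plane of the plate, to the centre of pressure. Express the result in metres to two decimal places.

γ = ρg = 1025 × 9.81 / 1000 = 10.05525 kN/m³.
Let θ = 76° be the plate's angle to the horizontal; measure y along the incline from where the plane meets the free surface. Vertical depth h = y·sinθ with sinθ = 0.970296.
The centroid lies 4r/(3π) = 0.606911 m above the diameter, so r − 4r/(3π) = 1.43 − 0.606911 = 0.823089 m below the topmost point, so y_c = 3.3 + 0.823089 = 4.12309 m and h_c = 4.12309 × 0.970296 = 4.00062 m.
A = πr²/2 = π × 1.43²/2 = 3.21212 m².
Resultant F = γ·h_c·A = 10.05525 × 4.00062 × 3.21212 = 129.215 kN.
I_c = (π/8 − 8/(9π))·r⁴ = 0.109757 × 1.43⁴ = 0.458962 m⁴.
Centre of pressure: y_p = y_c + I_c/(y_c·A) = 4.12309 + 0.458962/(4.12309 × 3.21212) = 4.12309 + 0.0346547 = 4.15774 m along the plane.

y_p = 4.16 m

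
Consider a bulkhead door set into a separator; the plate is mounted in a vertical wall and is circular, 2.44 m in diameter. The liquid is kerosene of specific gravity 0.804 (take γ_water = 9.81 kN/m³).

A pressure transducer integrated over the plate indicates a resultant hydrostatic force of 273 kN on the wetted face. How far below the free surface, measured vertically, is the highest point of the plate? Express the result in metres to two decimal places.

d_top ≈ 6.18 m

γ = 0.804 × 9.81 = 7.88724 kN/m³.
A = π(1.22)² = 4.67595 m².
From F = γ·h_c·A, the centroid depth is h_c = 273/(7.88724 × 4.67595) = 7.40232 m.
The centroid is at the centre, 1.22 m below the top of the plate, so the highest point sits at h_top = 7.40232 − 1.22 = 6.18232 m below the surface.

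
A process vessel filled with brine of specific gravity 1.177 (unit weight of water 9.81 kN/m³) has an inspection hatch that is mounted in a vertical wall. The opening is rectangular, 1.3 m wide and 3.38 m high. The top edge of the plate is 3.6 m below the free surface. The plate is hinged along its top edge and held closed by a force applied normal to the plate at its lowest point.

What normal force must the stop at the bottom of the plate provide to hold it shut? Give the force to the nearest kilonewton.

γ = 1.177 × 9.81 = 11.54637 kN/m³.
The centroid lies 3.38/2 = 1.69 m below the top edge, so the centroid depth is h_c = 3.6 + 1.69 = 5.29 m.
A = 1.3 × 3.38 = 4.394 m².
Resultant F = γ·h_c·A = 11.54637 × 5.29 × 4.394 = 268.387 kN.
I_c = b·h³/12 = 1.3 × 3.38³/12 = 4.18323 m⁴.
Centre of pressure: y_p = y_c + I_c/(y_c·A) = 5.29 + 4.18323/(5.29 × 4.394) = 5.29 + 0.179968 = 5.46997 m along the plane.
The resultant acts 1.69 + 0.179968 = 1.86997 m (along the plate) below the hinge at the top edge, so the moment about the hinge is M = F × 1.86997 = 268.387 × 1.86997 = 501.876 kN·m.
A normal force at the bottom, 3.38 m from the hinge, must supply this moment: P = 501.876/3.38 = 148.484 kN.

P ≈ 148 kN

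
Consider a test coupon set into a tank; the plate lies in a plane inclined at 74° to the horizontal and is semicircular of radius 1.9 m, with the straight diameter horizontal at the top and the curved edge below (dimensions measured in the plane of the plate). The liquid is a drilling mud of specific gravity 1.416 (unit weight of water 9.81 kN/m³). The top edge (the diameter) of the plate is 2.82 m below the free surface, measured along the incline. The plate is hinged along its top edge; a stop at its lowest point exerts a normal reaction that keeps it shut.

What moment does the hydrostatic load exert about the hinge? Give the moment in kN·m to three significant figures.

γ = 1.416 × 9.81 = 13.89096 kN/m³.
Let θ = 74° be the plate's angle to the horizontal; measure y along the incline from where the plane meets the free surface. Vertical depth h = y·sinθ with sinθ = 0.961262.
The centroid of a semicircle lies 4r/(3π) = 0.806385 m from the diameter, here below the top edge, so y_c = 2.82 + 0.806385 = 3.62638 m and h_c = 3.62638 × 0.961262 = 3.4859 m.
A = πr²/2 = π × 1.9²/2 = 5.67057 m².
Resultant F = γ·h_c·A = 13.89096 × 3.4859 × 5.67057 = 274.583 kN.
I_c = (π/8 − 8/(9π))·r⁴ = 0.109757 × 1.9⁴ = 1.43036 m⁴.
Centre of pressure: y_p = y_c + I_c/(y_c·A) = 3.62638 + 1.43036/(3.62638 × 5.67057) = 3.62638 + 0.0695577 = 3.69594 m along the plane.
The resultant acts 0.806385 + 0.0695577 = 0.875943 m (along the plate) below the hinge at the top edge, so the moment about the hinge is M = F × 0.875943 = 274.583 × 0.875943 = 240.519 kN·m.

M ≈ 241 kN·m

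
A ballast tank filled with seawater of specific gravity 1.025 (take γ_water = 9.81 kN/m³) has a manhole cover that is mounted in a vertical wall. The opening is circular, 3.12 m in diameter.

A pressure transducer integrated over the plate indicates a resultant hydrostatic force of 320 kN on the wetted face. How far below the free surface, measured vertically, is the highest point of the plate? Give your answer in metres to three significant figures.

γ = 1.025 × 9.81 = 10.05525 kN/m³.
A = π(1.56)² = 7.64538 m².
From F = γ·h_c·A, the centroid depth is h_c = 320/(10.05525 × 7.64538) = 4.16254 m.
The centroid is at the centre, 1.56 m below the top of the plate, so the highest point sits at h_top = 4.16254 − 1.56 = 2.60254 m below the surface.

d_top ≈ 2.60 m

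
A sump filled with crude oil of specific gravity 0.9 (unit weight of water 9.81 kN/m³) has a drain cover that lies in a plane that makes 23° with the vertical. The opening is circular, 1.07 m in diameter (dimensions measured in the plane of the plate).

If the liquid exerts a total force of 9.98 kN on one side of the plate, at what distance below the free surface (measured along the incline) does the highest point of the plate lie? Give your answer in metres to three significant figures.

y_top ≈ 0.831 m

γ = 0.9 × 9.81 = 8.829 kN/m³.
A = π(0.535)² = 0.899202 m².
From F = γ·h_c·A, the centroid depth is h_c = 9.98/(8.829 × 0.899202) = 1.25708 m.
The plate makes 23° with the vertical, i.e. θ = 90° − 23° = 67° to the horizontal. Measuring y along the incline from the free-surface line, vertical depth h = y·sinθ with sinθ = 0.920505.
Along the incline, y_c = h_c/sinθ = 1.25708/0.920505 = 1.36564 m.
The centroid is at the centre, 0.535 m below the top of the plate, so the highest point sits at y_top = 1.36564 − 0.535 = 0.83064 m along the incline.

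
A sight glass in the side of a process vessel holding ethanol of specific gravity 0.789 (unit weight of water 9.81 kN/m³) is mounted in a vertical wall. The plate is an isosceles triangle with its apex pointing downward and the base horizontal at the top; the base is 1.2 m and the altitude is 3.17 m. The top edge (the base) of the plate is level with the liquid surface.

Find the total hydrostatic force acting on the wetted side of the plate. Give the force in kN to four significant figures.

γ = 0.789 × 9.81 = 7.74009 kN/m³.
With the apex down, the centroid sits h/3 = 3.17/3 = 1.05667 m below the base (the top edge), so the centroid depth is h_c = 1.05667 m.
A = ½ × 1.2 × 3.17 = 1.902 m².
Resultant F = γ·h_c·A = 7.74009 × 1.05667 × 1.902 = 15.5559 kN.

F ≈ 15.56 kN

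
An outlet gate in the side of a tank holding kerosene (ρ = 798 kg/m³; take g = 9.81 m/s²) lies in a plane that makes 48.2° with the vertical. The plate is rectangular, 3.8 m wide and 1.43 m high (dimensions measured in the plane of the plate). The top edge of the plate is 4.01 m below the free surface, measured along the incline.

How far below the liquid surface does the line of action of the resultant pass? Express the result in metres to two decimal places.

γ = ρg = 798 × 9.81 / 1000 = 7.82838 kN/m³.
The plate makes 48.2° with the vertical, i.e. θ = 90° − 48.2° = 41.8° to the horizontal. Measuring y along the incline from the free-surface line, vertical depth h = y·sinθ with sinθ = 0.666532.
The centroid lies 1.43/2 = 0.715 m below the top edge, so y_c = 4.01 + 0.715 = 4.725 m and h_c = 4.725 × 0.666532 = 3.14936 m.
A = 3.8 × 1.43 = 5.434 m².
Resultant F = γ·h_c·A = 7.82838 × 3.14936 × 5.434 = 133.972 kN.
I_c = b·h³/12 = 3.8 × 1.43³/12 = 0.925999 m⁴.
Centre of pressure: y_p = y_c + I_c/(y_c·A) = 4.725 + 0.925999/(4.725 × 5.434) = 4.725 + 0.0360653 = 4.76107 m along the plane.
Vertically, h_p = y_p·sinθ = 4.76107 × 0.666532 = 3.17341 m.

h_p = 3.17 m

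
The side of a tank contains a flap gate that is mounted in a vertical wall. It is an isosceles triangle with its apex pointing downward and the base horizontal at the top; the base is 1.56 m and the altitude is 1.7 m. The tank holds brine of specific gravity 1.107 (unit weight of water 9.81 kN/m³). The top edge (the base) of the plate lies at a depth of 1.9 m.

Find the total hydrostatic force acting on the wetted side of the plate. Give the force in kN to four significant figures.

F ≈ 35.52 kN

γ = 1.107 × 9.81 = 10.85967 kN/m³.
With the apex down, the centroid sits h/3 = 1.7/3 = 0.566667 m below the base (the top edge), so the centroid depth is h_c = 1.9 + 0.566667 = 2.46667 m.
A = ½ × 1.56 × 1.7 = 1.326 m².
Resultant F = γ·h_c·A = 10.85967 × 2.46667 × 1.326 = 35.5199 kN.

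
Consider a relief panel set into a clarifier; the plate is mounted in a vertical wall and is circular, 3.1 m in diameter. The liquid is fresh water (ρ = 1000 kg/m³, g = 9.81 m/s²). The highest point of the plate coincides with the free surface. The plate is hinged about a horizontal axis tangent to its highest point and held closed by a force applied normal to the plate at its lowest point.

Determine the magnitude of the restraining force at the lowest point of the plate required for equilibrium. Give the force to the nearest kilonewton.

P ≈ 72 kN

γ = ρg = 1000 × 9.81 = 9810 N/m³ = 9.81 kN/m³.
The centroid is at the centre, 1.55 m below the top of the plate, so the centroid depth is h_c = 1.55 m.
A = π(1.55)² = 7.54768 m².
Resultant F = γ·h_c·A = 9.81 × 1.55 × 7.54768 = 114.766 kN.
I_c = πr⁴/4 = π × 1.55⁴/4 = 4.53332 m⁴.
Centre of pressure: y_p = y_c + I_c/(y_c·A) = 1.55 + 4.53332/(1.55 × 7.54768) = 1.55 + 0.3875 = 1.9375 m along the plane.
The resultant acts 1.55 + 0.3875 = 1.9375 m (along the plate) below the hinge at the top edge, so the moment about the hinge is M = F × 1.9375 = 114.766 × 1.9375 = 222.359 kN·m.
A normal force at the bottom, 3.1 m from the hinge, must supply this moment: P = 222.359/3.1 = 71.7287 kN.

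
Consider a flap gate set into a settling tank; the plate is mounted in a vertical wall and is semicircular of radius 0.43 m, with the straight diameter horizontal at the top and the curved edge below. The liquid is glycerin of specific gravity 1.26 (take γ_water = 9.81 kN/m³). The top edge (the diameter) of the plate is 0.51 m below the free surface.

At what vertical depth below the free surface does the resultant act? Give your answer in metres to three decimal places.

h_p = 0.711 m

γ = 1.26 × 9.81 = 12.3606 kN/m³.
The centroid of a semicircle lies 4r/(3π) = 0.182498 m from the diameter, here below the top edge, so the centroid depth is h_c = 0.51 + 0.182498 = 0.692498 m.
A = πr²/2 = π × 0.43²/2 = 0.29044 m².
Resultant F = γ·h_c·A = 12.3606 × 0.692498 × 0.29044 = 2.48608 kN.
I_c = (π/8 − 8/(9π))·r⁴ = 0.109757 × 0.43⁴ = 0.00375237 m⁴.
Centre of pressure: y_p = y_c + I_c/(y_c·A) = 0.692498 + 0.00375237/(0.692498 × 0.29044) = 0.692498 + 0.0186565 = 0.711154 m along the plane.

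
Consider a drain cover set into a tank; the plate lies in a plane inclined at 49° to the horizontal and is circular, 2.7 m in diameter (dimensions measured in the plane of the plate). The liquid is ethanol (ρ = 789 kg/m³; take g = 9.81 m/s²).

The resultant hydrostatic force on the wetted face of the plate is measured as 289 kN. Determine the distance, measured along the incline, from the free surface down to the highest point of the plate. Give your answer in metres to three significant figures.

y_top ≈ 7.29 m

γ = ρg = 789 × 9.81 / 1000 = 7.74009 kN/m³.
A = π(1.35)² = 5.72555 m².
From F = γ·h_c·A, the centroid depth is h_c = 289/(7.74009 × 5.72555) = 6.52131 m.
Let θ = 49° be the plate's angle to the horizontal; measure y along the incline from where the plane meets the free surface. Vertical depth h = y·sinθ with sinθ = 0.754710.
Along the incline, y_c = h_c/sinθ = 6.52131/0.754710 = 8.64082 m.
The centroid is at the centre, 1.35 m below the top of the plate, so the highest point sits at y_top = 8.64082 − 1.35 = 7.29082 m along the incline.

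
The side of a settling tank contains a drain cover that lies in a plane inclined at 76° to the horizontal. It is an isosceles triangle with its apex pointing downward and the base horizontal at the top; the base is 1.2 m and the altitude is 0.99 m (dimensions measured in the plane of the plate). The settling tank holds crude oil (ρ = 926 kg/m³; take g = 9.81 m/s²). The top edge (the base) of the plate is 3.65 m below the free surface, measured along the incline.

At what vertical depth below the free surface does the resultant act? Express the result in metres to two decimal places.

γ = ρg = 926 × 9.81 / 1000 = 9.08406 kN/m³.
Let θ = 76° be the plate's angle to the horizontal; measure y along the incline from where the plane meets the free surface. Vertical depth h = y·sinθ with sinθ = 0.970296.
With the apex down, the centroid sits h/3 = 0.99/3 = 0.33 m below the base (the top edge), so y_c = 3.65 + 0.33 = 3.98 m and h_c = 3.98 × 0.970296 = 3.86178 m.
A = ½ × 1.2 × 0.99 = 0.594 m².
Resultant F = γ·h_c·A = 9.08406 × 3.86178 × 0.594 = 20.8379 kN.
I_c = b·h³/36 = 1.2 × 0.99³/36 = 0.0323433 m⁴.
Centre of pressure: y_p = y_c + I_c/(y_c·A) = 3.98 + 0.0323433/(3.98 × 0.594) = 3.98 + 0.0136809 = 3.99368 m along the plane.
Vertically, h_p = y_p·sinθ = 3.99368 × 0.970296 = 3.87505 m.

h_p = 3.88 m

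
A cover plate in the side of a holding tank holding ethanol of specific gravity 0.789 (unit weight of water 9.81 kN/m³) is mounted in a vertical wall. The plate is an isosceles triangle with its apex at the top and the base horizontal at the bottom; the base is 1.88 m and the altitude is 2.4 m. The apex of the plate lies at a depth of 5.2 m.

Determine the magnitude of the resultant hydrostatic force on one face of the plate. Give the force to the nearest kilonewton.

γ = 0.789 × 9.81 = 7.74009 kN/m³.
With the apex up, the centroid sits 2h/3 = 2 × 2.4/3 = 1.6 m below the apex, so the centroid depth is h_c = 5.2 + 1.6 = 6.8 m.
A = ½ × 1.88 × 2.4 = 2.256 m².
Resultant F = γ·h_c·A = 7.74009 × 6.8 × 2.256 = 118.739 kN.

F ≈ 119 kN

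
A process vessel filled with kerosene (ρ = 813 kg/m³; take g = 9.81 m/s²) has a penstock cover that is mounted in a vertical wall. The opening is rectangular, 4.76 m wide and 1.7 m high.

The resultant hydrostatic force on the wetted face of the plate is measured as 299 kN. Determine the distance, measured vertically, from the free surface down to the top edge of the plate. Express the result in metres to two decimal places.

d_top ≈ 3.78 m

γ = ρg = 813 × 9.81 / 1000 = 7.97553 kN/m³.
A = 4.76 × 1.7 = 8.092 m².
From F = γ·h_c·A, the centroid depth is h_c = 299/(7.97553 × 8.092) = 4.63293 m.
The centroid lies 1.7/2 = 0.85 m below the top edge, so the top edge sits at h_top = 4.63293 − 0.85 = 3.78293 m below the surface.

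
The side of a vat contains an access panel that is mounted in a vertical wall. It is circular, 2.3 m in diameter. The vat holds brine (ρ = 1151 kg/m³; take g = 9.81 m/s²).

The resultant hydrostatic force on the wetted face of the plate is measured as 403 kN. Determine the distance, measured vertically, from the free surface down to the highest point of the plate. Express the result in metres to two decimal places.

γ = ρg = 1151 × 9.81 / 1000 = 11.29131 kN/m³.
A = π(1.15)² = 4.15476 m².
From F = γ·h_c·A, the centroid depth is h_c = 403/(11.29131 × 4.15476) = 8.59043 m.
The centroid is at the centre, 1.15 m below the top of the plate, so the highest point sits at h_top = 8.59043 − 1.15 = 7.44043 m below the surface.

d_top ≈ 7.44 m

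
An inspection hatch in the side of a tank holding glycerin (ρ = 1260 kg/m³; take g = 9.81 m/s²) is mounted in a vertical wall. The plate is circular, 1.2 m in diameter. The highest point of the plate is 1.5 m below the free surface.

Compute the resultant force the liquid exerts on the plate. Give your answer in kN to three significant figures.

F ≈ 29.4 kN

γ = ρg = 1260 × 9.81 / 1000 = 12.3606 kN/m³.
The centroid is at the centre, 0.6 m below the top of the plate, so the centroid depth is h_c = 1.5 + 0.6 = 2.1 m.
A = π(0.6)² = 1.13097 m².
Resultant F = γ·h_c·A = 12.3606 × 2.1 × 1.13097 = 29.3569 kN.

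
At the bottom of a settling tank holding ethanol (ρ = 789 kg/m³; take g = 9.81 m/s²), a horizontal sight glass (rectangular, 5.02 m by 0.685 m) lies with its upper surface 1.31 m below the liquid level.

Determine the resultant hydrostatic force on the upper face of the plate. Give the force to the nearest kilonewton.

F ≈ 35 kN

γ = ρg = 789 × 9.81 / 1000 = 7.74009 kN/m³.
The plate is horizontal, so pressure is uniform at p = γ·h = 7.74009 × 1.31 = 10.1395 kN/m².
A = 5.02 × 0.685 = 3.4387 m².
F = p·A = 10.1395 × 3.4387 = 34.8667 kN.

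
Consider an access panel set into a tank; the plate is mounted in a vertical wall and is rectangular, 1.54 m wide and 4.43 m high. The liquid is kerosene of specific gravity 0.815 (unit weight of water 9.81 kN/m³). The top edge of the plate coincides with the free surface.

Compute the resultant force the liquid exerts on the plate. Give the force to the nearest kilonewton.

F ≈ 121 kN

γ = 0.815 × 9.81 = 7.99515 kN/m³.
The centroid lies 4.43/2 = 2.215 m below the top edge, so the centroid depth is h_c = 2.215 m.
A = 1.54 × 4.43 = 6.8222 m².
Resultant F = γ·h_c·A = 7.99515 × 2.215 × 6.8222 = 120.816 kN.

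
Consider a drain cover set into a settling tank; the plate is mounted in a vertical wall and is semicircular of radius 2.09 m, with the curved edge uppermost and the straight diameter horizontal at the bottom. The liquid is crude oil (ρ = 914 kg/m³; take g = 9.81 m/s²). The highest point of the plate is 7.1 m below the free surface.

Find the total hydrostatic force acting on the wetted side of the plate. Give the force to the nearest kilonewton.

F ≈ 511 kN

γ = ρg = 914 × 9.81 / 1000 = 8.96634 kN/m³.
The centroid lies 4r/(3π) = 0.887024 m above the diameter, so r − 4r/(3π) = 2.09 − 0.887024 = 1.20298 m below the topmost point, so the centroid depth is h_c = 7.1 + 1.20298 = 8.30298 m.
A = πr²/2 = π × 2.09²/2 = 6.8614 m².
Resultant F = γ·h_c·A = 8.96634 × 8.30298 × 6.8614 = 510.813 kN.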